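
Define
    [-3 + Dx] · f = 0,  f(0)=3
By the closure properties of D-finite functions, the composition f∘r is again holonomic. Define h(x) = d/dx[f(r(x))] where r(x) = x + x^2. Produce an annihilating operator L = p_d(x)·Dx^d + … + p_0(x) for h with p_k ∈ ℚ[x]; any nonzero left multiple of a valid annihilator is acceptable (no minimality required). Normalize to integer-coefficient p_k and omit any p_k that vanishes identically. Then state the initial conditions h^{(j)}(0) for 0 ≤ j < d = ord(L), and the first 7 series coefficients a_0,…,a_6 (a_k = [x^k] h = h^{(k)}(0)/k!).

L = (5 + 12·x + 12·x^2) + (-1 - 2·x)·Dx  (order 1).
h: a_k = 9, 45, 243/2, 513/2, 3483/8, 25839/40, 13527/16, …
ICs: h(0) = 9.

f: a_k = 3, 9, 27/2, 27/2, 81/8, 243/40, 243/80, …
f∘r: x↦r, Dx↦Dx/r' in L_f ⇒ L₀.
Derive L from L₀ (diff closure).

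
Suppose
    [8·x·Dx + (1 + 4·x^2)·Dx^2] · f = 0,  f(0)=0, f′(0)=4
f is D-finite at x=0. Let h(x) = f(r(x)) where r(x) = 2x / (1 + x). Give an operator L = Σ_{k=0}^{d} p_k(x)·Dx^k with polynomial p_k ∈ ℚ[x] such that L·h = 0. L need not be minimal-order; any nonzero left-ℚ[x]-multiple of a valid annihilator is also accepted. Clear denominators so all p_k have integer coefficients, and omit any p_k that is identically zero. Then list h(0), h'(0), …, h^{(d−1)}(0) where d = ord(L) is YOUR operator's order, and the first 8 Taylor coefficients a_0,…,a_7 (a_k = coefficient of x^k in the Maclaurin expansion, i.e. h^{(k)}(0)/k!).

L = (2 + 34·x)·Dx + (1 + 2·x + 17·x^2)·Dx^2  (order 2).
h: a_k = 0, 8, -8, -104/3, 120, 808/5, -4888/3, 5816/7, …
ICs: h(0) = 0, h′(0) = 8.

f: a_k = 0, 4, 0, -16/3, 0, 64/5, 0, -256/7, …
f∘r: x↦r, Dx↦Dx/r' in L_f ⇒ L₀.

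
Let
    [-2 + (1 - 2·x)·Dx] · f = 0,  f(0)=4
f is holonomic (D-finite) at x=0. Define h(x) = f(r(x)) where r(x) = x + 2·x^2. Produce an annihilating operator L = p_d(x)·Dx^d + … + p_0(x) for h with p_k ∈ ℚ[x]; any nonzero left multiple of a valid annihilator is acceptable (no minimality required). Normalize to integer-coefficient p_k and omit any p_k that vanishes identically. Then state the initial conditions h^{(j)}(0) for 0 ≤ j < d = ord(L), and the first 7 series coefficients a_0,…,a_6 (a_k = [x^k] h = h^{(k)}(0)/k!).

L = (2 + 8·x) + (-1 + 2·x + 4·x^2)·Dx  (order 1).
h: a_k = 4, 8, 32, 96, 320, 1024, 3328, …
ICs: h(0) = 4.

f: a_k = 4, 8, 16, 32, 64, 128, 256, …
L₀ from L_f via x↦r, Dx↦r'^{-1}Dx.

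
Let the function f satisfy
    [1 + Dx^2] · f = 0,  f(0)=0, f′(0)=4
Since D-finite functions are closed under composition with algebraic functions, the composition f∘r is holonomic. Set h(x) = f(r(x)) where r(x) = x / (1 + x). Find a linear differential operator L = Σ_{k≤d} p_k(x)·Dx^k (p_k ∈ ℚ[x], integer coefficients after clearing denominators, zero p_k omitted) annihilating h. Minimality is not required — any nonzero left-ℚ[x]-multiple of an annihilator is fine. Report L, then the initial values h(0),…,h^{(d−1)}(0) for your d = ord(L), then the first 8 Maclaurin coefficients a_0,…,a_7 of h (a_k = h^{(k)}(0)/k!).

f: a_k = 0, 4, 0, -2/3, 0, 1/30, 0, -1/1260, …
Substitute x→r, Dx→(1/r')Dx; clear ⇒ L₀.
L = 1 + (2 + 6·x + 6·x^2 + 2·x^3)·Dx + (1 + 4·x + 6·x^2 + 4·x^3 + x^4)·Dx^2  (order 2).
h: a_k = 0, 4, -4, 10/3, -2, 1/30, 5/2, -6931/1260, …
ICs: h(0) = 0, h′(0) = 4.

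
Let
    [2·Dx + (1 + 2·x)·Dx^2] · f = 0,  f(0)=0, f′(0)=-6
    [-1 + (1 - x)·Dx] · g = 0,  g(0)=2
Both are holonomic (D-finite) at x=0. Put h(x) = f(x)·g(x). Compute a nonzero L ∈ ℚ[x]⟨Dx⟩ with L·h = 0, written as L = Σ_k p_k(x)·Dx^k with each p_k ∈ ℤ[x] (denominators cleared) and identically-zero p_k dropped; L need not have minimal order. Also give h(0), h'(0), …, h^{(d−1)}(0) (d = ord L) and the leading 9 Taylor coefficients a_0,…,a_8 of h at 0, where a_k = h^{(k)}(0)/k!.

f: a_k = 0, -6, 6, -8, 12, -96/5, 32, -384/7, 96, …
g: a_k = 2, 2, 2, 2, 2, 2, 2, 2, 2, …
Product ⇒ symmetric product L₀, ord ≤ 2.
L = 2 + 6·x·Dx + (-1 - x + 2·x^2)·Dx^2  (order 2).
h: a_k = 0, -12, 0, -16, 8, -152/5, 168/5, -2664/35, 4056/35, …
ICs: h(0) = 0, h′(0) = -12.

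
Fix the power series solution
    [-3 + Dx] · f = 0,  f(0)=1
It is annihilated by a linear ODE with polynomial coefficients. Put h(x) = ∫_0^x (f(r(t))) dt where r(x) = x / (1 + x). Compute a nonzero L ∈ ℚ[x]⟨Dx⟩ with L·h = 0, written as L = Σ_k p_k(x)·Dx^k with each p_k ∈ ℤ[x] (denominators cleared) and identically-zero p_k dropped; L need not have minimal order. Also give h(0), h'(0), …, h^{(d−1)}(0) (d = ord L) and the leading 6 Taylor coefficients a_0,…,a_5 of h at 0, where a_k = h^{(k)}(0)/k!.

L = -3·Dx + (1 + 2·x + x^2)·Dx^2  (order 2).
h: a_k = 0, 1, 3/2, 1/2, -3/8, 3/40, …
ICs: h(0) = 0, h′(0) = 1.

f: a_k = 1, 3, 9/2, 9/2, 27/8, 81/40, …
f∘r: x↦r, Dx↦Dx/r' in L_f ⇒ L₀.
h=∫h₀ ⇒ L = L₀·Dx.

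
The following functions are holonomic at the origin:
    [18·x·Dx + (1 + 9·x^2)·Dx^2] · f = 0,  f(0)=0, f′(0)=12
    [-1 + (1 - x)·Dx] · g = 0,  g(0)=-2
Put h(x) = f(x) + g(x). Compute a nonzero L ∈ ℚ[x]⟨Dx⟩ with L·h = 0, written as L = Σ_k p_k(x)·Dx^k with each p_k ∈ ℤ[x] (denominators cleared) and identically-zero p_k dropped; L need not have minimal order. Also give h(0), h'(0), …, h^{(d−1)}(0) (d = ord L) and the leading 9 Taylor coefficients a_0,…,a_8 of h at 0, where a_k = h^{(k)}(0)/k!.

L = (18 - 72·x - 486·x^2)·Dx + (-12 + 18·x + 180·x^2 - 486·x^3)·Dx^2 + (1 + 8·x + 72·x^3 - 81·x^4)·Dx^3  (order 3).
h: a_k = -2, 10, -2, -38, -2, 962/5, -2, -8762/7, -2, …
ICs: h(0) = -2, h′(0) = 10, h′′(0) = -4.

f: a_k = 0, 12, 0, -36, 0, 972/5, 0, -8748/7, 0, …
g: a_k = -2, -2, -2, -2, -2, -2, -2, -2, -2, …
L₀ := lclm(L_f,L_g); ord L₀ ≤ 2+1.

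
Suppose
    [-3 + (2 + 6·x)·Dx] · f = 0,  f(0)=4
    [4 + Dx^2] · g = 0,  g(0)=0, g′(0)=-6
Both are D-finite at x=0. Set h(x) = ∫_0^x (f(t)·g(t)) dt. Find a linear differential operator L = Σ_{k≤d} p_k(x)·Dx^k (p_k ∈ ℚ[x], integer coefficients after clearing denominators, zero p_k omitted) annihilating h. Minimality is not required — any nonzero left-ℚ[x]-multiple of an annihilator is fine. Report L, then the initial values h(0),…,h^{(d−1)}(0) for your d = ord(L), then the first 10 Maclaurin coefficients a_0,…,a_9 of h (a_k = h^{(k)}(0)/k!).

f: a_k = 4, 6, -9/2, 27/4, -405/32, 1701/64, -15309/256, 72171/512, -2814669/8192, 14073345/16384, …
g: a_k = 0, -6, 0, 4, 0, -4/5, 0, 8/105, 0, -4/945, …
f·g: L₀ = L_f ⊗_s L_g, ord ≤ 1·2.
Integrate: L := L₀·Dx.
L = (43 + 96·x + 144·x^2)·Dx + (-12 - 36·x)·Dx^2 + (4 + 24·x + 36·x^2)·Dx^3  (order 3).
h: a_k = 0, 0, -12, -12, 43/4, -33/10, 4379/480, -21963/1120, 838883/21504, -6669683/80640, …
ICs: h(0) = 0, h′(0) = 0, h′′(0) = -24.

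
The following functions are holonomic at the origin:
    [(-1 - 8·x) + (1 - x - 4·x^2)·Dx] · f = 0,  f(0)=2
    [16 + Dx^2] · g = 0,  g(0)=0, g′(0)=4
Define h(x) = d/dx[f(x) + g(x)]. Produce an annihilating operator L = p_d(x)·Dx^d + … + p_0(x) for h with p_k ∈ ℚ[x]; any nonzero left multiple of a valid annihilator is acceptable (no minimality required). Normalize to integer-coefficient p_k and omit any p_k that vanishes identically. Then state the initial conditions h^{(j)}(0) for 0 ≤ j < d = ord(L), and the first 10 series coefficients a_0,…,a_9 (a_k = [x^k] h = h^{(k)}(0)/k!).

L = (6848 + 35072·x + 150784·x^2 + 87040·x^3 + 204800·x^4 + 147456·x^5 + 196608·x^6) + (-560 - 4048·x + 5184·x^2 + 13952·x^3 + 2560·x^4 + 18432·x^5 + 57344·x^6 + 65536·x^7)·Dx + (428 + 2192·x + 9424·x^2 + 5440·x^3 + 12800·x^4 + 9216·x^5 + 12288·x^6)·Dx^2 + (-35 - 253·x + 324·x^2 + 872·x^3 + 160·x^4 + 1152·x^5 + 3584·x^6 + 4096·x^7)·Dx^3  (order 3).
h: a_k = 6, 20, 22, 232, 2078/3, 2172, 276806/45, 18640, 16609478/315, 151780, …
ICs: h(0) = 6, h′(0) = 20, h′′(0) = 44.

f: a_k = 2, 2, 10, 18, 58, 130, 362, 882, 2330, 5858, …
g: a_k = 0, 4, 0, -32/3, 0, 128/15, 0, -1024/315, 0, 2048/2835, …
f+g: L₀ = lclm(L_f,L_g), ord ≤ 1+2.
h=h₀': d/dx-closure on L₀ ⇒ L.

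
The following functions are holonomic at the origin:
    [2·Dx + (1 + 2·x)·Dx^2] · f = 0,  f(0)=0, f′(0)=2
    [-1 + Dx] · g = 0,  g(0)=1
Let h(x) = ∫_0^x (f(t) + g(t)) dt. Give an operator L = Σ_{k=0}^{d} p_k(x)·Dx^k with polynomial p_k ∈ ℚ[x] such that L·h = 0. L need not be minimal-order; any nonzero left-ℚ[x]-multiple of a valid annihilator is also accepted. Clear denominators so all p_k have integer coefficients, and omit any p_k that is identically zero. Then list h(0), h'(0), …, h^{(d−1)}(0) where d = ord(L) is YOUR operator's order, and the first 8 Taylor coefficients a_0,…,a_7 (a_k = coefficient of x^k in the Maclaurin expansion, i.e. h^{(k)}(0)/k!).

L = (-10 - 4·x)·Dx^2 + (7 - 4·x - 4·x^2)·Dx^3 + (3 + 8·x + 4·x^2)·Dx^4  (order 4).
h: a_k = 0, 1, 3/2, -1/2, 17/24, -19/24, 769/720, -1097/720, …
ICs: h(0) = 0, h′(0) = 1, h′′(0) = 3, h′′′(0) = -3.

f: a_k = 0, 2, -2, 8/3, -4, 32/5, -32/3, 128/7, …
g: a_k = 1, 1, 1/2, 1/6, 1/24, 1/120, 1/720, 1/5040, …
h₀=f+g: left-lcm gives L₀, ord ≤ 3.
h=∫₀ˣh₀: take L = L₀·Dx.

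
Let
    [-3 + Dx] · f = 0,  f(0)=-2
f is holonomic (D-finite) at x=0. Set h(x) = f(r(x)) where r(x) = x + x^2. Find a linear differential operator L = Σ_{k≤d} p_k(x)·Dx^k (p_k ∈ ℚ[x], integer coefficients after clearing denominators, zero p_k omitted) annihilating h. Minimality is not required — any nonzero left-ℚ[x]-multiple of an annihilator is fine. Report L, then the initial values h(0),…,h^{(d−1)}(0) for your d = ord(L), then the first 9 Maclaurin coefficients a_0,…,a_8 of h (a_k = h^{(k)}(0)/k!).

L = (-3 - 6·x) + Dx  (order 1).
h: a_k = -2, -6, -15, -27, -171/4, -1161/20, -2871/40, -4509/56, -188217/2240, …
ICs: h(0) = -2.

f: a_k = -2, -6, -9, -9, -27/4, -81/20, -81/40, -243/280, -729/2240, …
f∘r: x↦r, Dx↦Dx/r' in L_f ⇒ L₀.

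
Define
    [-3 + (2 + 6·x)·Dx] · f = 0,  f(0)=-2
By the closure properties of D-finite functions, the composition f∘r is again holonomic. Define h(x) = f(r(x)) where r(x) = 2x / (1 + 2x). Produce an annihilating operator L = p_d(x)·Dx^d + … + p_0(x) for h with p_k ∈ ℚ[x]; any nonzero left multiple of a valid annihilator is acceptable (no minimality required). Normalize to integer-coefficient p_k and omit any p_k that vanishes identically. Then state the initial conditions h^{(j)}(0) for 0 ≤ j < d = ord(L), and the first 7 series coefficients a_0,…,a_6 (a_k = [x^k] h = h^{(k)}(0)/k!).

f: a_k = -2, -3, 9/4, -27/8, 405/64, -1701/128, 15309/512, …
Substitute x→r, Dx→(1/r')Dx; clear ⇒ L₀.
L = -3 + (1 + 10·x + 16·x^2)·Dx  (order 1).
h: a_k = -2, -6, 21, -87, 1677/4, -9069/4, 106305/8, …
ICs: h(0) = -2.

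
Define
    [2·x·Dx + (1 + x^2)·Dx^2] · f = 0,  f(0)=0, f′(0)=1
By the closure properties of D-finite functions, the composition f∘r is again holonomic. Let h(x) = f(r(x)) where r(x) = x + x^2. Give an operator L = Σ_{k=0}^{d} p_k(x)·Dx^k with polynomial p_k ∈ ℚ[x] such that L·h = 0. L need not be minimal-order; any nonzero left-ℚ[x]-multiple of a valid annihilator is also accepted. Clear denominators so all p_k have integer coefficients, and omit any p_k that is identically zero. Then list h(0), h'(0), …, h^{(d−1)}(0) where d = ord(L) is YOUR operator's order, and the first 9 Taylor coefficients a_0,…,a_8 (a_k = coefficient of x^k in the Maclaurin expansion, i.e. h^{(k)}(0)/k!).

L = (-2 + 2·x + 8·x^2 + 12·x^3 + 6·x^4)·Dx + (1 + 2·x + x^2 + 4·x^3 + 5·x^4 + 2·x^5)·Dx^2  (order 2).
h: a_k = 0, 1, 1, -1/3, -1, -4/5, 2/3, 13/7, 1, …
ICs: h(0) = 0, h′(0) = 1.

f: a_k = 0, 1, 0, -1/3, 0, 1/5, 0, -1/7, 0, …
h₀=f(r): pull back L_f along r ⇒ L₀.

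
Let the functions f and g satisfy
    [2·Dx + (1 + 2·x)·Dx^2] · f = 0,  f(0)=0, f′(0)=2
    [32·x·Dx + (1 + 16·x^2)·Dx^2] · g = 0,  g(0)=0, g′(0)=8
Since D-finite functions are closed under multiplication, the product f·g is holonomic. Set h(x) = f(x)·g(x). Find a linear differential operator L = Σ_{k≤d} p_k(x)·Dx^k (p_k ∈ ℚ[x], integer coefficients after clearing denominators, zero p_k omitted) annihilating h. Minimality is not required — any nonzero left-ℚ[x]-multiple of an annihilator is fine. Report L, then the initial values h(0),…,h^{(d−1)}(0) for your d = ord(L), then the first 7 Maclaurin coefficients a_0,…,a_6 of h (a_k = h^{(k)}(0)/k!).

L = (2304 + 8960·x + 114688·x^2 + 552960·x^3 + 983040·x^4 + 851968·x^5 + 1048576·x^7)·Dx + (1032 + 14720·x + 111872·x^2 + 616448·x^3 + 1884160·x^4 + 3047424·x^5 + 2293760·x^6 + 1572864·x^7 + 3670016·x^8)·Dx^2 + (72 + 2512·x + 19968·x^2 + 99072·x^3 + 393216·x^4 + 1019904·x^5 + 1572864·x^6 + 1376256·x^7 + 1572864·x^8 + 2097152·x^9)·Dx^3 + (17 + 132·x + 964·x^2 + 4864·x^3 + 18432·x^4 + 55296·x^5 + 129024·x^6 + 196608·x^7 + 196608·x^8 + 262144·x^9 + 262144·x^10)·Dx^4  (order 4).
h: a_k = 0, 0, 16, -16, -64, 160/3, 34048/45, …
ICs: h(0) = 0, h′(0) = 0, h′′(0) = 32, h′′′(0) = -96.

f: a_k = 0, 2, -2, 8/3, -4, 32/5, -32/3, …
g: a_k = 0, 8, 0, -128/3, 0, 2048/5, 0, …
h₀=f·g: eliminate ⇒ L₀, order ≤ 2·2.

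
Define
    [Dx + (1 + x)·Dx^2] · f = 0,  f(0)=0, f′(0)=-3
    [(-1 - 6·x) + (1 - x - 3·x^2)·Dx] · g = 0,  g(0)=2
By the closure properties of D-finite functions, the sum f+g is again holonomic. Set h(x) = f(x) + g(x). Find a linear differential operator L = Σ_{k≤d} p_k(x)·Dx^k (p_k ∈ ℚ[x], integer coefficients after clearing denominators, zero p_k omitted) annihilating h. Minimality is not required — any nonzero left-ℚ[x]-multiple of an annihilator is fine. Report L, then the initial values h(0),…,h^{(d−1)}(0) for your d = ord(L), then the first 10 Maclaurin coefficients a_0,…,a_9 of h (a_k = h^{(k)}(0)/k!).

L = (-58 - 350·x - 636·x^2 - 756·x^3 - 324·x^4)·Dx + (-40 - 364·x - 976·x^2 - 1632·x^3 - 1530·x^4 - 540·x^5)·Dx^2 + (9 + 31·x + 27·x^2 - 115·x^3 - 345·x^4 - 333·x^5 - 108·x^6)·Dx^3  (order 3).
h: a_k = 2, -1, 19/2, 13, 155/4, 397/5, 389/2, 3035/7, 8131/8, 6953/3, …
ICs: h(0) = 2, h′(0) = -1, h′′(0) = 19.

f: a_k = 0, -3, 3/2, -1, 3/4, -3/5, 1/2, -3/7, 3/8, -1/3, …
g: a_k = 2, 2, 8, 14, 38, 80, 194, 434, 1016, 2318, …
f+g: L₀ = lclm(L_f,L_g), ord ≤ 2+1.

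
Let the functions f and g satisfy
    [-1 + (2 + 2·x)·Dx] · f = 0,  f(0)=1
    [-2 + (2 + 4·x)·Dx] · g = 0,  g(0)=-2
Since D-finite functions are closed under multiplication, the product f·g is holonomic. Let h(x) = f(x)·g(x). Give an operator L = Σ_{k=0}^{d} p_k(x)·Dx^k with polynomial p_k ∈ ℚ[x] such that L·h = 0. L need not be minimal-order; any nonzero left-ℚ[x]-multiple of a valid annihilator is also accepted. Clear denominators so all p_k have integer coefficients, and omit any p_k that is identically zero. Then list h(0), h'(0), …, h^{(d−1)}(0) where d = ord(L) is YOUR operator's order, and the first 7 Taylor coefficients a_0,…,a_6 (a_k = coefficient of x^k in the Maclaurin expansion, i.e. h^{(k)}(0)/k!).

f: a_k = 1, 1/2, -1/8, 1/16, -5/128, 7/256, -21/1024, …
g: a_k = -2, -2, 1, -1, 5/4, -7/4, 21/8, …
Sym-product of L_f,L_g gives L₀ (≤ ord 1).
L = (-3 - 4·x) + (2 + 6·x + 4·x^2)·Dx  (order 1).
h: a_k = -2, -3, 1/4, -3/8, 37/64, -117/128, 757/512, …
ICs: h(0) = -2.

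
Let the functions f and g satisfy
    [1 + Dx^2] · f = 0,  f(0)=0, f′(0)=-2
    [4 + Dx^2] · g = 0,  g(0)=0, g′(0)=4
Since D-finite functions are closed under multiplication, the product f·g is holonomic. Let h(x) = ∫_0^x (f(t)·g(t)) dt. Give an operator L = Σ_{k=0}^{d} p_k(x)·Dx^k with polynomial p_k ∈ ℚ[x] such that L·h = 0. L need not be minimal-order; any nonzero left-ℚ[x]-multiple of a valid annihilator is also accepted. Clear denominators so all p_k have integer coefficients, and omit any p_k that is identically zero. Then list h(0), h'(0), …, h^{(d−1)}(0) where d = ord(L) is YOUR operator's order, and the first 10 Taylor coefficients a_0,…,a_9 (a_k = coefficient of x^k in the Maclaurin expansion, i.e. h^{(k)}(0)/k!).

L = 9·Dx + 10·Dx^3 + Dx^5  (order 5).
h: a_k = 0, 0, 0, -8/3, 0, 4/3, 0, -13/45, 0, 41/1134, …
ICs: h(0) = 0, h′(0) = 0, h′′(0) = 0, h′′′(0) = -16, h′′′′(0) = 0.

f: a_k = 0, -2, 0, 1/3, 0, -1/60, 0, 1/2520, 0, -1/181440, …
g: a_k = 0, 4, 0, -8/3, 0, 8/15, 0, -16/315, 0, 8/2835, …
L₀ := L_f ⊗_s L_g (sym. prod.), ord ≤ 4.
h=∫h₀ ⇒ L = L₀·Dx.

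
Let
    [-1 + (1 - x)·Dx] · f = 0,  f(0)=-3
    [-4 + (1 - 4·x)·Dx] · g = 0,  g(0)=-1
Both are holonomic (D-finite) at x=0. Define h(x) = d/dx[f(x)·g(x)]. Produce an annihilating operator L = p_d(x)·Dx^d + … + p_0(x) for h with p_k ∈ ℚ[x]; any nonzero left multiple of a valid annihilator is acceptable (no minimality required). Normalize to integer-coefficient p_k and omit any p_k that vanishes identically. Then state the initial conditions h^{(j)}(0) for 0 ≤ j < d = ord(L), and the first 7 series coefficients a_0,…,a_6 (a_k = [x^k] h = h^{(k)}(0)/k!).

f: a_k = -3, -3, -3, -3, -3, -3, -3, …
g: a_k = -1, -4, -16, -64, -256, -1024, -4096, …
h₀=f·g: eliminate ⇒ L₀, order ≤ 1·1.
h=h₀': d/dx-closure on L₀ ⇒ L.
L = (42 - 120·x + 96·x^2) + (-5 + 33·x - 60·x^2 + 32·x^3)·Dx  (order 1).
h: a_k = 15, 126, 765, 4092, 20475, 98298, 458745, …
ICs: h(0) = 15.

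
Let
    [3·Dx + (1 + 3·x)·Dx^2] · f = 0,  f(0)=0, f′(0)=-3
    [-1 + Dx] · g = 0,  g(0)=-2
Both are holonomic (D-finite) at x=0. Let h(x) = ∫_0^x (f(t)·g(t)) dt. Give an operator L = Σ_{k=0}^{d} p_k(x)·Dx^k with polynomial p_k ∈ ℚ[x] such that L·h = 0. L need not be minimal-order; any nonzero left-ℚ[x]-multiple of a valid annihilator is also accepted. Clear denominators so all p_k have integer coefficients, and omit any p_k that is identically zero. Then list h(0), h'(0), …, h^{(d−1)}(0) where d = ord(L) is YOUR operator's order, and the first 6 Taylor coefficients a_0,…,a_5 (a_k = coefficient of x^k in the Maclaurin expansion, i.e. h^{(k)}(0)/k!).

f: a_k = 0, -3, 9/2, -9, 81/4, -243/5, …
g: a_k = -2, -2, -1, -1/3, -1/12, -1/60, …
Product ⇒ symmetric product L₀, ord ≤ 2.
h=∫h₀ ⇒ L = L₀·Dx.
L = (-2 + 3·x)·Dx + (1 - 6·x)·Dx^2 + (1 + 3·x)·Dx^3  (order 3).
h: a_k = 0, 0, 3, -1, 3, -26/5, …
ICs: h(0) = 0, h′(0) = 0, h′′(0) = 6.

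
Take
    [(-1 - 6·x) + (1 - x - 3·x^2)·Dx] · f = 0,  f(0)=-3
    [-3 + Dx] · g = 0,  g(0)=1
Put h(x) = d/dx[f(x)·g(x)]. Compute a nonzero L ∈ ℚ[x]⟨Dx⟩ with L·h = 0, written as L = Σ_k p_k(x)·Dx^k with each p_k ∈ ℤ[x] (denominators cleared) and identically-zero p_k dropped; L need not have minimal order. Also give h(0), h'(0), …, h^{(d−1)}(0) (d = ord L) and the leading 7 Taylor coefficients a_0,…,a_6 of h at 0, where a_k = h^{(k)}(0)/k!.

f: a_k = -3, -3, -12, -21, -57, -120, -291, …
g: a_k = 1, 3, 9/2, 9/2, 27/8, 81/40, 81/80, …
Product ⇒ symmetric product L₀, ord ≤ 1.
Differentiate: ansatz ord ≤ ord L₀ ⇒ L.
L = (23 + 30·x - 45·x^2 - 54·x^3 + 81·x^4) + (-4 + x + 24·x^2 - 27·x^4)·Dx  (order 1).
h: a_k = -12, -69, -252, -1581/2, -4557/2, -252387/40, -169401/10, …
ICs: h(0) = -12.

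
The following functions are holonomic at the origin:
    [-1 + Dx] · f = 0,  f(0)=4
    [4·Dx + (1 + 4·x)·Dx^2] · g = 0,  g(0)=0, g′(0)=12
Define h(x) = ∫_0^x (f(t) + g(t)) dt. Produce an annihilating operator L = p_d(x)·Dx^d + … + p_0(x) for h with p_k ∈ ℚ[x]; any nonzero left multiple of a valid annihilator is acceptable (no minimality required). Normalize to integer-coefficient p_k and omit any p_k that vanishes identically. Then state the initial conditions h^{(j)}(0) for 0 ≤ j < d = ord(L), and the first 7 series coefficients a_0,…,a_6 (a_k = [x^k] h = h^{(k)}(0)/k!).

f: a_k = 4, 4, 2, 2/3, 1/6, 1/30, 1/180, …
g: a_k = 0, 12, -24, 64, -192, 3072/5, -2048, …
Sum ⇒ L₀ = lclm(L_f,L_g) in ℚ(x)⟨Dx⟩.
h=∫₀ˣh₀: take L = L₀·Dx.
L = (-36 - 16·x)·Dx^2 + (31 - 8·x - 16·x^2)·Dx^3 + (5 + 24·x + 16·x^2)·Dx^4  (order 4).
h: a_k = 0, 4, 8, -22/3, 97/6, -1151/30, 18433/180, …
ICs: h(0) = 0, h′(0) = 4, h′′(0) = 16, h′′′(0) = -44.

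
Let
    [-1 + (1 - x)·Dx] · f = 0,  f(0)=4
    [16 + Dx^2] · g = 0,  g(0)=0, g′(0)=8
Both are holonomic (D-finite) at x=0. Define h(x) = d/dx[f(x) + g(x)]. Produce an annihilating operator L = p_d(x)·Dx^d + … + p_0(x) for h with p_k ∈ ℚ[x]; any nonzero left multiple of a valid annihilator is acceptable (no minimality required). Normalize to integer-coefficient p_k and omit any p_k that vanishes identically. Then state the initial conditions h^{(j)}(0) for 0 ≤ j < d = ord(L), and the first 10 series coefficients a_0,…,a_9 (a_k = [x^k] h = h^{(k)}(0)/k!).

L = (448 - 512·x + 256·x^2) + (-176 + 432·x - 384·x^2 + 128·x^3)·Dx + (28 - 32·x + 16·x^2)·Dx^2 + (-11 + 27·x - 24·x^2 + 8·x^3)·Dx^3  (order 3).
h: a_k = 12, 8, -52, 16, 316/3, 24, -788/45, 32, 15436/315, 40, …
ICs: h(0) = 12, h′(0) = 8, h′′(0) = -104.

f: a_k = 4, 4, 4, 4, 4, 4, 4, 4, 4, 4, …
g: a_k = 0, 8, 0, -64/3, 0, 256/15, 0, -2048/315, 0, 4096/2835, …
f+g: L₀ = lclm(L_f,L_g), ord ≤ 1+2.
Derive L from L₀ (diff closure).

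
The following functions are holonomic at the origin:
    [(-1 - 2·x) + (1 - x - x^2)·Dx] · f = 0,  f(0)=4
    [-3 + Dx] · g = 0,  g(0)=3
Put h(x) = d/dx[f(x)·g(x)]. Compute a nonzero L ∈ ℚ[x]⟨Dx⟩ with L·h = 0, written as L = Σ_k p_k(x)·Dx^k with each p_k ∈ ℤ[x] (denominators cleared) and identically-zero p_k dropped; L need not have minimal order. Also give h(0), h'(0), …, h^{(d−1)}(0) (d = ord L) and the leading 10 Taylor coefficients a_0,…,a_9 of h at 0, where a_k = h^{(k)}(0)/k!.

L = (19 - 6·x - 21·x^2 + 6·x^3 + 9·x^4) + (-4 + 5·x + 6·x^2 - 4·x^3 - 3·x^4)·Dx  (order 1).
h: a_k = 48, 228, 648, 1482, 3054, 59607/10, 56331/5, 2917443/140, 10621719/280, 76384257/1120, …
ICs: h(0) = 48.

f: a_k = 4, 4, 8, 12, 20, 32, 52, 84, 136, 220, …
g: a_k = 3, 9, 27/2, 27/2, 81/8, 243/40, 243/80, 729/560, 2187/4480, 729/4480, …
Sym-product of L_f,L_g gives L₀ (≤ ord 1).
Differentiate: ansatz ord ≤ ord L₀ ⇒ L.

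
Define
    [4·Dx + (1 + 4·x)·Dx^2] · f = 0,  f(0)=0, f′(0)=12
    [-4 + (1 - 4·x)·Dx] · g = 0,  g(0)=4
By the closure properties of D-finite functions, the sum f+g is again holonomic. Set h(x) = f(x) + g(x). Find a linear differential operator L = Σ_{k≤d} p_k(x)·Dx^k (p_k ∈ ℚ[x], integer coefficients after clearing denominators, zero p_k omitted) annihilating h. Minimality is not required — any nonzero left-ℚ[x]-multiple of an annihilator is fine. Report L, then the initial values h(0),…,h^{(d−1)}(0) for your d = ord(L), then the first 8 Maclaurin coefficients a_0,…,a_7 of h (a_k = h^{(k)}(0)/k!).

L = (-160 - 128·x)·Dx + (-16 - 256·x - 256·x^2)·Dx^2 + (3 + 4·x - 48·x^2 - 64·x^3)·Dx^3  (order 3).
h: a_k = 4, 28, 40, 320, 832, 23552/5, 14336, 507904/7, …
ICs: h(0) = 4, h′(0) = 28, h′′(0) = 80.

f: a_k = 0, 12, -24, 64, -192, 3072/5, -2048, 49152/7, …
g: a_k = 4, 16, 64, 256, 1024, 4096, 16384, 65536, …
L₀ := lclm(L_f,L_g); ord L₀ ≤ 2+1.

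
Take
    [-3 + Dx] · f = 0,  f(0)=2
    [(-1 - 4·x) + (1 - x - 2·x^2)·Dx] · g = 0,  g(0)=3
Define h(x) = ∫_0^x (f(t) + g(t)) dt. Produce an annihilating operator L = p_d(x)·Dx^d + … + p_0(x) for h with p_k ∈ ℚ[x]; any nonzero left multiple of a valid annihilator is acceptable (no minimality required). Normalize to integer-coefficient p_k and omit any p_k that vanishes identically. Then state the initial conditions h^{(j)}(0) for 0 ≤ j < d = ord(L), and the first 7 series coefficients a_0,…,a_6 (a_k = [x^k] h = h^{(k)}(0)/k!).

f: a_k = 2, 6, 9, 9, 27/4, 81/20, 81/40, …
g: a_k = 3, 3, 9, 15, 33, 63, 129, …
Sum ⇒ L₀ = lclm(L_f,L_g) in ℚ(x)⟨Dx⟩.
h=∫h₀ ⇒ L = L₀·Dx.
L = (9 + 9·x + 126·x^2 + 72·x^3)·Dx + (3 - 30·x - 51·x^2 + 36·x^3 + 36·x^4)·Dx^2 + (-2 + 9·x + 3·x^2 - 20·x^3 - 12·x^4)·Dx^3  (order 3).
h: a_k = 0, 5, 9/2, 6, 6, 159/20, 447/40, …
ICs: h(0) = 0, h′(0) = 5, h′′(0) = 9.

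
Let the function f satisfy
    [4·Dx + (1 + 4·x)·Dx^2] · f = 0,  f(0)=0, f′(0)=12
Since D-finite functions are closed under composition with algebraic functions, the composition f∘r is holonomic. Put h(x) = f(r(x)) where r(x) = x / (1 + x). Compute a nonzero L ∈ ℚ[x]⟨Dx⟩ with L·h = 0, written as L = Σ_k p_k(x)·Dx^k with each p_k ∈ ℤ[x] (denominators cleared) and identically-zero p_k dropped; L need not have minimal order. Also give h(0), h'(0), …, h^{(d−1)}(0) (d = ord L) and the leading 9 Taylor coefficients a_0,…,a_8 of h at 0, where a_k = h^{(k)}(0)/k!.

L = (6 + 10·x)·Dx + (1 + 6·x + 5·x^2)·Dx^2  (order 2).
h: a_k = 0, 12, -36, 124, -468, 9372/5, -7812, 234372/7, -146484, …
ICs: h(0) = 0, h′(0) = 12.

f: a_k = 0, 12, -24, 64, -192, 3072/5, -2048, 49152/7, -24576, …
f∘r: x↦r, Dx↦Dx/r' in L_f ⇒ L₀.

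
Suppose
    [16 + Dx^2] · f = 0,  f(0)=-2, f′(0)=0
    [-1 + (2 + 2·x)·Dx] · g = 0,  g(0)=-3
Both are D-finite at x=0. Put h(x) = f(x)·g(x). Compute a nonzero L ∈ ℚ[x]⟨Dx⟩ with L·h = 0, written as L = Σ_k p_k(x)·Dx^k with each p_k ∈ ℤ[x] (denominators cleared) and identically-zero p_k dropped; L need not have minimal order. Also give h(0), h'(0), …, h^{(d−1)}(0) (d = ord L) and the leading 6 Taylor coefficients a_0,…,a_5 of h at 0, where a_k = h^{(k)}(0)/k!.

L = (67 + 128·x + 64·x^2) + (-4 - 4·x)·Dx + (4 + 8·x + 4·x^2)·Dx^2  (order 2).
h: a_k = 6, 3, -195/4, -189/8, 4465/64, 3733/128, …
ICs: h(0) = 6, h′(0) = 3.

f: a_k = -2, 0, 16, 0, -64/3, 0, …
g: a_k = -3, -3/2, 3/8, -3/16, 15/128, -21/256, …
Product ⇒ symmetric product L₀, ord ≤ 2.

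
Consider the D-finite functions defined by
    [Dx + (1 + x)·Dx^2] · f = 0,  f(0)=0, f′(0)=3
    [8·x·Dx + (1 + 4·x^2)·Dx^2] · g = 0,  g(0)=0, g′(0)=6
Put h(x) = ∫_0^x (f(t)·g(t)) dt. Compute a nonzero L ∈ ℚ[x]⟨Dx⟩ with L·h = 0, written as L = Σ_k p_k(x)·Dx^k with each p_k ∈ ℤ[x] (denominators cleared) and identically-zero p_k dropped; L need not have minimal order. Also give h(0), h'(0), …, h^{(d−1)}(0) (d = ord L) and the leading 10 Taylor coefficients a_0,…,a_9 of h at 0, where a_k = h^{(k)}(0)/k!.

f: a_k = 0, 3, -3/2, 1, -3/4, 3/5, -1/2, 3/7, -3/8, 1/3, …
g: a_k = 0, 6, 0, -8, 0, 96/5, 0, -384/7, 0, 512/3, …
h₀=f·g: eliminate ⇒ L₀, order ≤ 2·2.
∫: right-multiply L₀ by Dx.
L = (288 + 560·x + 3584·x^2 + 8640·x^3 + 7680·x^4 + 3328·x^5 + 1024·x^7)·Dx^2 + (258 + 1840·x + 6992·x^2 + 19264·x^3 + 29440·x^4 + 23808·x^5 + 8960·x^6 + 3072·x^7 + 3584·x^8)·Dx^3 + (36 + 628·x + 2496·x^2 + 6192·x^3 + 12288·x^4 + 15936·x^5 + 12288·x^6 + 5376·x^7 + 3072·x^8 + 2048·x^9)·Dx^4 + (17 + 66·x + 241·x^2 + 608·x^3 + 1152·x^4 + 1728·x^5 + 2016·x^6 + 1536·x^7 + 768·x^8 + 512·x^9 + 256·x^10)·Dx^5  (order 5).
h: a_k = 0, 0, 0, 6, -9/4, -18/5, 5/4, 38/5, -129/40, -82/5, …
ICs: h(0) = 0, h′(0) = 0, h′′(0) = 0, h′′′(0) = 36, h′′′′(0) = -54.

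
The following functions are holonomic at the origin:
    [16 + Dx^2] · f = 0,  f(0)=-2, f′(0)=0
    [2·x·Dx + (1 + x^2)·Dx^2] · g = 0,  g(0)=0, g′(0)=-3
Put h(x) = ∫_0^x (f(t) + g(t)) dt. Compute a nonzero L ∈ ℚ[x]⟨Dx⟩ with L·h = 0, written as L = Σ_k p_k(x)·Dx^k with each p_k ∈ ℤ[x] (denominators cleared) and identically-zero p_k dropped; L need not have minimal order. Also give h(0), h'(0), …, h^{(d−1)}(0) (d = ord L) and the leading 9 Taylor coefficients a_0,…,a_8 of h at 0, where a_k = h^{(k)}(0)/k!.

L = (64·x + 704·x^3 + 256·x^5)·Dx^2 + (112 + 416·x^2 + 432·x^4 + 128·x^6)·Dx^3 + (4·x + 44·x^3 + 16·x^5)·Dx^4 + (7 + 26·x^2 + 27·x^4 + 8·x^6)·Dx^5  (order 5).
h: a_k = 0, -2, -3/2, 16/3, 1/4, -64/15, -1/10, 512/315, 3/56, …
ICs: h(0) = 0, h′(0) = -2, h′′(0) = -3, h′′′(0) = 32, h′′′′(0) = 6.

f: a_k = -2, 0, 16, 0, -64/3, 0, 512/45, 0, -1024/315, …
g: a_k = 0, -3, 0, 1, 0, -3/5, 0, 3/7, 0, …
f+g: L₀ = lclm(L_f,L_g), ord ≤ 2+2.
∫: right-multiply L₀ by Dx.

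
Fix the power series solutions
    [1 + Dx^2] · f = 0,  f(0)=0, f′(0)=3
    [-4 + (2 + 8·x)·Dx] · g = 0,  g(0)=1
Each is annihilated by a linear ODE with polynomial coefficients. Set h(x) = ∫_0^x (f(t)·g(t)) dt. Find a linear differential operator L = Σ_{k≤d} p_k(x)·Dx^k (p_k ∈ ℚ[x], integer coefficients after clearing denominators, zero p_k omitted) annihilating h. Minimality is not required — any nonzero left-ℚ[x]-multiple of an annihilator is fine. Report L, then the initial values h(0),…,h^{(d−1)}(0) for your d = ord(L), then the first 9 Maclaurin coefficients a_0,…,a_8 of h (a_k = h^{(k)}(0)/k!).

f: a_k = 0, 3, 0, -1/2, 0, 1/40, 0, -1/1680, 0, …
g: a_k = 1, 2, -2, 4, -10, 28, -84, 264, -858, …
Product ⇒ symmetric product L₀, ord ≤ 2.
h=∫₀ˣh₀: take L = L₀·Dx.
L = (13 + 8·x + 16·x^2)·Dx + (-4 - 16·x)·Dx^2 + (1 + 8·x + 16·x^2)·Dx^3  (order 3).
h: a_k = 0, 0, 3/2, 2, -13/8, 11/5, -1159/240, 1641/140, -83009/2688, …
ICs: h(0) = 0, h′(0) = 0, h′′(0) = 3.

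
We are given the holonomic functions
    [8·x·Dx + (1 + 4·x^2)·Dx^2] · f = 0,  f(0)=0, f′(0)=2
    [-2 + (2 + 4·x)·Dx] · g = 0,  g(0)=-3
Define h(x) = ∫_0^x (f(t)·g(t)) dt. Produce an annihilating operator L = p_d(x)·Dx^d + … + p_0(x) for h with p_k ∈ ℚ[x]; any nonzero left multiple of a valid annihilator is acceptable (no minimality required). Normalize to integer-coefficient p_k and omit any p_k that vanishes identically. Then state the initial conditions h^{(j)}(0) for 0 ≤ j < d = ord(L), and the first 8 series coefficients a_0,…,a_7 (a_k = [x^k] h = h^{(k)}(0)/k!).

L = (3 - 8·x - 4·x^2)·Dx + (-2 + 4·x + 24·x^2 + 16·x^3)·Dx^2 + (1 + 4·x + 8·x^2 + 16·x^3 + 16·x^4)·Dx^3  (order 3).
h: a_k = 0, 0, -3, -2, 11/4, 1, -389/120, -409/140, …
ICs: h(0) = 0, h′(0) = 0, h′′(0) = -6.

f: a_k = 0, 2, 0, -8/3, 0, 32/5, 0, -128/7, …
g: a_k = -3, -3, 3/2, -3/2, 15/8, -21/8, 63/16, -99/16, …
Product ⇒ symmetric product L₀, ord ≤ 2.
∫: right-multiply L₀ by Dx.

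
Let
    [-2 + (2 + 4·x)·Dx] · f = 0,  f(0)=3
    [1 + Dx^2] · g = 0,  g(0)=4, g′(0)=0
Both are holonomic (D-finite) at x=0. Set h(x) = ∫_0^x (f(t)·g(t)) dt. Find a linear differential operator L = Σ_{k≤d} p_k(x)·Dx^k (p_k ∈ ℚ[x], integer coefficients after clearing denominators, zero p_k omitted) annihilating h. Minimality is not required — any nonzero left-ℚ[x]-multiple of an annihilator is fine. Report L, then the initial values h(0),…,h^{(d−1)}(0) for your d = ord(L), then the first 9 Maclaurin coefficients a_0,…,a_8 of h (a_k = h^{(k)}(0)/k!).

L = (4 + 4·x + 4·x^2)·Dx + (-2 - 4·x)·Dx^2 + (1 + 4·x + 4·x^2)·Dx^3  (order 3).
h: a_k = 0, 12, 6, -4, 0, -4/5, 4/3, -184/105, 37/15, …
ICs: h(0) = 0, h′(0) = 12, h′′(0) = 12.

f: a_k = 3, 3, -3/2, 3/2, -15/8, 21/8, -63/16, 99/16, -1287/128, …
g: a_k = 4, 0, -2, 0, 1/6, 0, -1/180, 0, 1/10080, …
h₀=f·g: eliminate ⇒ L₀, order ≤ 1·2.
Integrate: L := L₀·Dx.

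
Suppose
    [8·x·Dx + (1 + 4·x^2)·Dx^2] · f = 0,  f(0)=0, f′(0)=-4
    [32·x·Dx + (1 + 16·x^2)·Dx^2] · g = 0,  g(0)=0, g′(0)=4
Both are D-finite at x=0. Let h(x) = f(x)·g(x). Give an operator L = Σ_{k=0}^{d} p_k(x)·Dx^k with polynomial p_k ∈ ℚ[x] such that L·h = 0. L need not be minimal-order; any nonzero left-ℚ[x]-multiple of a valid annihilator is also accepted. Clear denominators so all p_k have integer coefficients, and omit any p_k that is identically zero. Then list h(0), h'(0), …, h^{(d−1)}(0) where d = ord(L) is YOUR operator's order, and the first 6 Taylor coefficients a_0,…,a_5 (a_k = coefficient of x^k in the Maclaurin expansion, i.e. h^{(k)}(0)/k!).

f: a_k = 0, -4, 0, 16/3, 0, -64/5, …
g: a_k = 0, 4, 0, -64/3, 0, 1024/5, …
Product ⇒ symmetric product L₀, ord ≤ 4.
L = (-1536·x - 51200·x^3 - 262144·x^5 + 655360·x^7 + 6291456·x^9)·Dx + (-80 - 6592·x^2 - 92160·x^4 - 229376·x^6 + 2293760·x^8 + 9437184·x^10)·Dx^2 + (-160·x - 4480·x^3 - 30720·x^5 + 69632·x^7 + 1310720·x^9 + 3145728·x^11)·Dx^3 + (-1 - 40·x^2 - 464·x^4 + 29696·x^8 + 163840·x^10 + 262144·x^12)·Dx^4  (order 4).
h: a_k = 0, 0, -16, 0, 320/3, 0, …
ICs: h(0) = 0, h′(0) = 0, h′′(0) = -32, h′′′(0) = 0.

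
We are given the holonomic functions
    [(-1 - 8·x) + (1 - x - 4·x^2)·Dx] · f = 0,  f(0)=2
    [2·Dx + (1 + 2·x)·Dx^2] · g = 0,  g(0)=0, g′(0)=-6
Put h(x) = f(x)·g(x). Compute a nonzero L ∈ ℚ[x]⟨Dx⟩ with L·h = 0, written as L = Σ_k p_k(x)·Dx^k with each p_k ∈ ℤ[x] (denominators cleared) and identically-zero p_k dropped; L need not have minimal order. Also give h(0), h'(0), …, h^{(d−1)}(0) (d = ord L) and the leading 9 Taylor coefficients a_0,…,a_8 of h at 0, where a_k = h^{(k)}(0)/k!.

L = (10 + 32·x) + (22·x + 40·x^2)·Dx + (-1 - x + 6·x^2 + 8·x^3)·Dx^2  (order 2).
h: a_k = 0, -12, 0, -64, -40, -1672/5, -2152/5, -13144/7, -119256/35, …
ICs: h(0) = 0, h′(0) = -12.

f: a_k = 2, 2, 10, 18, 58, 130, 362, 882, 2330, …
g: a_k = 0, -6, 6, -8, 12, -96/5, 32, -384/7, 96, …
Product ⇒ symmetric product L₀, ord ≤ 2.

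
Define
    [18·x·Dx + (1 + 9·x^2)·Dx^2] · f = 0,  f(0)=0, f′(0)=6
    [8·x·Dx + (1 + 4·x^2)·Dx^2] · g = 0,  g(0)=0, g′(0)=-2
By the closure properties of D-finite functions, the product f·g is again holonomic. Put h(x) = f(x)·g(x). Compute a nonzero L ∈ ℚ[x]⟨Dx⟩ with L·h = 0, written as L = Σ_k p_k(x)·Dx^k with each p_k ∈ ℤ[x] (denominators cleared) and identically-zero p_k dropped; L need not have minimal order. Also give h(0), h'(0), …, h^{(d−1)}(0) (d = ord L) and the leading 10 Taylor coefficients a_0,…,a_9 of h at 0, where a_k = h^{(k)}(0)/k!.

L = (-864·x - 18720·x^3 - 82944·x^5 + 134784·x^7 + 1119744·x^9)·Dx + (-52 - 3036·x^2 - 33696·x^4 - 72576·x^6 + 471744·x^8 + 1679616·x^10)·Dx^2 + (-104·x - 2072·x^3 - 11232·x^5 + 13968·x^7 + 269568·x^9 + 559872·x^11)·Dx^3 + (-1 - 26·x^2 - 205·x^4 + 7380·x^8 + 33696·x^10 + 46656·x^12)·Dx^4  (order 4).
h: a_k = 0, 0, -12, 0, 52, 0, -1404/5, 0, 60684/35, 0, …
ICs: h(0) = 0, h′(0) = 0, h′′(0) = -24, h′′′(0) = 0.

f: a_k = 0, 6, 0, -18, 0, 486/5, 0, -4374/7, 0, 4374, …
g: a_k = 0, -2, 0, 8/3, 0, -32/5, 0, 128/7, 0, -512/9, …
f·g: L₀ = L_f ⊗_s L_g, ord ≤ 2·2.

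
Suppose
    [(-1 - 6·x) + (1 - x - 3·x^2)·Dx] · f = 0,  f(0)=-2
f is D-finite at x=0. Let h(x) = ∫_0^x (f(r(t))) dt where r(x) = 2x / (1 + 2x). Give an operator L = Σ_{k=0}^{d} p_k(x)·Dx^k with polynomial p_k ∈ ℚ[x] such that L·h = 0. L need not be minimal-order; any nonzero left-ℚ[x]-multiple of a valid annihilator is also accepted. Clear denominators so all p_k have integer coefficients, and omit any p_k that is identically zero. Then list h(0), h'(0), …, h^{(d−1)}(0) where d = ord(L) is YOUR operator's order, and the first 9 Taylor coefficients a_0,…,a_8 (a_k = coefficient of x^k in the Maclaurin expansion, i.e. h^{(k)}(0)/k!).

L = (2 + 28·x)·Dx + (-1 - 4·x + 8·x^2 + 24·x^3)·Dx^2  (order 2).
h: a_k = 0, -2, -2, -8, 0, -288/5, 96, -4608/7, 2016, …
ICs: h(0) = 0, h′(0) = -2.

f: a_k = -2, -2, -8, -14, -38, -80, -194, -434, -1016, …
h₀=f(r): pull back L_f along r ⇒ L₀.
Integrate: L := L₀·Dx.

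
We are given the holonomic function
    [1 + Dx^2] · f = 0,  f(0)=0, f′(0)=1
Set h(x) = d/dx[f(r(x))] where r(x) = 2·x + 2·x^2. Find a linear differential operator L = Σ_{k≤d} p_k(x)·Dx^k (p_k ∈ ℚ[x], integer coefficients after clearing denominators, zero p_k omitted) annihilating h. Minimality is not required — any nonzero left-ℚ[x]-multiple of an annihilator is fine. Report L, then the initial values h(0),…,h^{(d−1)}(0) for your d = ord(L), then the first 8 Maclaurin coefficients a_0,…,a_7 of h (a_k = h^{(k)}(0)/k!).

L = (16 + 32·x + 96·x^2 + 128·x^3 + 64·x^4) + (-6 - 12·x)·Dx + (1 + 4·x + 4·x^2)·Dx^2  (order 2).
h: a_k = 2, 4, -4, -16, -56/3, 0, 832/45, 896/45, …
ICs: h(0) = 2, h′(0) = 4.

f: a_k = 0, 1, 0, -1/6, 0, 1/120, 0, -1/5040, …
f∘r: x↦r, Dx↦Dx/r' in L_f ⇒ L₀.
Differentiate: ansatz ord ≤ ord L₀ ⇒ L.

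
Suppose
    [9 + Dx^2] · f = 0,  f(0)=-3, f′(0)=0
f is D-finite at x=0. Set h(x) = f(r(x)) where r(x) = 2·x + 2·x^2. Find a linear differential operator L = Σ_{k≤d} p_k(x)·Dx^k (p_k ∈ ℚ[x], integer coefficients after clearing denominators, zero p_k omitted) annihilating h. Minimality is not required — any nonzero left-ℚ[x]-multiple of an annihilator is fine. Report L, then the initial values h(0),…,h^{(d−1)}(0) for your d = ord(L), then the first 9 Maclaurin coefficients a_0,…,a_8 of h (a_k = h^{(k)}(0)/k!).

L = (36 + 216·x + 432·x^2 + 288·x^3) - 2·Dx + (1 + 2·x)·Dx^2  (order 2).
h: a_k = -3, 0, 54, 108, -108, -648, -3888/5, 2592/5, 92016/35, …
ICs: h(0) = -3, h′(0) = 0.

f: a_k = -3, 0, 27/2, 0, -81/8, 0, 243/80, 0, -2187/4480, …
L₀ from L_f via x↦r, Dx↦r'^{-1}Dx.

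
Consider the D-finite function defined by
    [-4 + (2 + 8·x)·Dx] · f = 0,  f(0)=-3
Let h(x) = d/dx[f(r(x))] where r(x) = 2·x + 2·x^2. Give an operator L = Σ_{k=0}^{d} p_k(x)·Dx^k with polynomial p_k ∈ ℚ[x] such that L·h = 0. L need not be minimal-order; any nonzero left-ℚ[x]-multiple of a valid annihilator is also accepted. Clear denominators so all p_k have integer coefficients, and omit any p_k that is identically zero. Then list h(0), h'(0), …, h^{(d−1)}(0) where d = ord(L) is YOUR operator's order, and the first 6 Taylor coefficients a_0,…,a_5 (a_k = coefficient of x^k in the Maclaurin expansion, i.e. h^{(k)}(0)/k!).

L = -2 + (-1 - 10·x - 24·x^2 - 16·x^3)·Dx  (order 1).
h: a_k = -12, 24, -144, 864, -5280, 32832, …
ICs: h(0) = -12.

f: a_k = -3, -6, 6, -12, 30, -84, …
Change of var in L_f (x↦r) gives L₀.
Derive L from L₀ (diff closure).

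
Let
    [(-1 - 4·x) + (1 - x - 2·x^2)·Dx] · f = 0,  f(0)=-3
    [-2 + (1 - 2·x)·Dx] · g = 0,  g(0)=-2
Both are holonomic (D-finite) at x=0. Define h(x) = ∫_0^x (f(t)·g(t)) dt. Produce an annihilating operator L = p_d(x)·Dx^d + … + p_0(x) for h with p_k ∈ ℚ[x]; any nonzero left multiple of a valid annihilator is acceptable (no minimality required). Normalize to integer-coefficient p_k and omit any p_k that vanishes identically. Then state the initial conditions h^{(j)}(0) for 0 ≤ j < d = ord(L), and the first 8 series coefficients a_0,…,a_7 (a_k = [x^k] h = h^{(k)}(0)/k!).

L = (3 + 6·x)·Dx + (-1 + x + 2·x^2)·Dx^2  (order 2).
h: a_k = 0, 6, 9, 18, 69/2, 342/5, 135, 1878/7, …
ICs: h(0) = 0, h′(0) = 6.

f: a_k = -3, -3, -9, -15, -33, -63, -129, -255, …
g: a_k = -2, -4, -8, -16, -32, -64, -128, -256, …
Sym-product of L_f,L_g gives L₀ (≤ ord 1).
Integrate: L := L₀·Dx.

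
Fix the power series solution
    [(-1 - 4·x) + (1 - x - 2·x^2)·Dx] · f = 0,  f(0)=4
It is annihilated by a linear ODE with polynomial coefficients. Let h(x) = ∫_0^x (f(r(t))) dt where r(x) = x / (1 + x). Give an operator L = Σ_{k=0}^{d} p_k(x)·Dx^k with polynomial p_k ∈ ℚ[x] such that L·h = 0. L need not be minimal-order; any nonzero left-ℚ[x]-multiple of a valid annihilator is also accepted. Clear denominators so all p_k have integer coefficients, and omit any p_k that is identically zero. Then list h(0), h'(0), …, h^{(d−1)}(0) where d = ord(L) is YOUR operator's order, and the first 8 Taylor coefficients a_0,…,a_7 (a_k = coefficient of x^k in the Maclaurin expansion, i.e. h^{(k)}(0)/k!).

L = (1 + 5·x)·Dx + (-1 - 2·x + x^2 + 2·x^3)·Dx^2  (order 2).
h: a_k = 0, 4, 2, 8/3, 0, 16/5, -8/3, 48/7, …
ICs: h(0) = 0, h′(0) = 4.

f: a_k = 4, 4, 12, 20, 44, 84, 172, 340, …
f∘r: x↦r, Dx↦Dx/r' in L_f ⇒ L₀.
Integrate: L := L₀·Dx.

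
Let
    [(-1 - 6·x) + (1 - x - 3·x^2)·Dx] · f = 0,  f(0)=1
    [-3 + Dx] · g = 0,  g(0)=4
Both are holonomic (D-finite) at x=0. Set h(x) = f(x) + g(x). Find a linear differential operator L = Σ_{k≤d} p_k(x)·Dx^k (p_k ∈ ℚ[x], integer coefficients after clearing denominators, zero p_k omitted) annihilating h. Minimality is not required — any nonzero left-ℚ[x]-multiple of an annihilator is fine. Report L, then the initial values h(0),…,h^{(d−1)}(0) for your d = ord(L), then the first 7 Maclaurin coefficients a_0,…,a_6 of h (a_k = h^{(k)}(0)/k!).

f: a_k = 1, 1, 4, 7, 19, 40, 97, …
g: a_k = 4, 12, 18, 18, 27/2, 81/10, 81/20, …
f+g: L₀ = lclm(L_f,L_g), ord ≤ 1+1.
L = (-15 - 9·x - 243·x^2 - 162·x^3) + (-1 + 36·x + 99·x^2 - 54·x^3 - 81·x^4)·Dx + (2 - 11·x - 6·x^2 + 36·x^3 + 27·x^4)·Dx^2  (order 2).
h: a_k = 5, 13, 22, 25, 65/2, 481/10, 2021/20, …
ICs: h(0) = 5, h′(0) = 13.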